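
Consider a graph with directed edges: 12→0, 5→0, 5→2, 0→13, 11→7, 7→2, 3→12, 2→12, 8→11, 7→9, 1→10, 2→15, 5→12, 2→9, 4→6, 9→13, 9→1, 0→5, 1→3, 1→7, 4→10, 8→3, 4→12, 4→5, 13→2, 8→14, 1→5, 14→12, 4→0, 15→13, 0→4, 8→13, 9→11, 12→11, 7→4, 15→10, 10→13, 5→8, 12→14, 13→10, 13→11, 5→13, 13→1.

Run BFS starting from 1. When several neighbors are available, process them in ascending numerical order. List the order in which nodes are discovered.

1, 3, 5, 7, 10, 12, 0, 2, 8, 13, 4, 9, 11, 14, 15, 6

Visit 1; enqueue 3, 5, 7, 10 → queue [3, 5, 7, 10]
Visit 3; enqueue 12 → queue [5, 7, 10, 12]
Visit 5; enqueue 0, 2, 8, 13 → queue [7, 10, 12, 0, 2, 8, 13]
Visit 7; enqueue 4, 9 → queue [10, 12, 0, 2, 8, 13, 4, 9]
Visit 10 → queue [12, 0, 2, 8, 13, 4, 9]
Visit 12; enqueue 11, 14 → queue [0, 2, 8, 13, 4, 9, 11, 14]
Visit 0 → queue [2, 8, 13, 4, 9, 11, 14]
Visit 2; enqueue 15 → queue [8, 13, 4, 9, 11, 14, 15]
Visit 8 → queue [13, 4, 9, 11, 14, 15]
Visit 13 → queue [4, 9, 11, 14, 15]
Visit 4; enqueue 6 → queue [9, 11, 14, 15, 6]
Visit 9 → queue [11, 14, 15, 6]
Visit 11 → queue [14, 15, 6]
Visit 14 → queue [15, 6]
Visit 15 → queue [6]
Visit 6 → queue []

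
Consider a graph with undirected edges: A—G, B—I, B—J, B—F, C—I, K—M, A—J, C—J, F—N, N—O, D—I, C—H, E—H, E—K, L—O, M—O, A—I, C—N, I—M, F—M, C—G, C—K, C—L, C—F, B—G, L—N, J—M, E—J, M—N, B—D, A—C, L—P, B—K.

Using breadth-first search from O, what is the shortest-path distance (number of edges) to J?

2

Level 0: O
Level 1: L, M, N
Level 2: C, F, I, J, K, P
Level 3: A, B, D, E, G, H
J first appears at level 2.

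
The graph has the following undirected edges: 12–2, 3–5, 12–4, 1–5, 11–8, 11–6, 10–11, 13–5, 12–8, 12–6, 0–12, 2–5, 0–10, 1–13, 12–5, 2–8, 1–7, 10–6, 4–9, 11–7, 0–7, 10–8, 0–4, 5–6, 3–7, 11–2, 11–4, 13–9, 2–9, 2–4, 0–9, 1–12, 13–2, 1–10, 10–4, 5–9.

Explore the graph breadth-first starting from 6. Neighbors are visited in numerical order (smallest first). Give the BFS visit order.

Visit 6; enqueue 5, 10, 11, 12 → queue [5, 10, 11, 12]
Visit 5; enqueue 1, 2, 3, 9, 13 → queue [10, 11, 12, 1, 2, 3, 9, 13]
Visit 10; enqueue 0, 4, 8 → queue [11, 12, 1, 2, 3, 9, 13, 0, 4, 8]
Visit 11; enqueue 7 → queue [12, 1, 2, 3, 9, 13, 0, 4, 8, 7]
Visit 12 → queue [1, 2, 3, 9, 13, 0, 4, 8, 7]
Visit 1 → queue [2, 3, 9, 13, 0, 4, 8, 7]
Visit 2 → queue [3, 9, 13, 0, 4, 8, 7]
Visit 3 → queue [9, 13, 0, 4, 8, 7]
Visit 9 → queue [13, 0, 4, 8, 7]
Visit 13 → queue [0, 4, 8, 7]
Visit 0 → queue [4, 8, 7]
Visit 4 → queue [8, 7]
Visit 8 → queue [7]
Visit 7 → queue []

6 5 10 11 12 1 2 3 9 13 0 4 8 7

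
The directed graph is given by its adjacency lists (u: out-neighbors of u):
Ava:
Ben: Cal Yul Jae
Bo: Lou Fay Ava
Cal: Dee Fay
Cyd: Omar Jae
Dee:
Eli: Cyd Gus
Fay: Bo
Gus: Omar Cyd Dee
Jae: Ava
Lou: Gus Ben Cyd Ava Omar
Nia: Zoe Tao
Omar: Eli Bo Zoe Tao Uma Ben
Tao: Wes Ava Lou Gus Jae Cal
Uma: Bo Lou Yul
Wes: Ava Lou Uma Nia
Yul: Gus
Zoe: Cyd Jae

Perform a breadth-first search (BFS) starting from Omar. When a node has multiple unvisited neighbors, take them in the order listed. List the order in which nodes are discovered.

Omar -> Eli -> Bo -> Zoe -> Tao -> Uma -> Ben -> Cyd -> Gus -> Lou -> Fay -> Ava -> Jae -> Wes -> Cal -> Yul -> Dee -> Nia

Visit Omar; enqueue Eli, Bo, Zoe, Tao, Uma, Ben → queue [Eli, Bo, Zoe, Tao, Uma, Ben]
Visit Eli; enqueue Cyd, Gus → queue [Bo, Zoe, Tao, Uma, Ben, Cyd, Gus]
Visit Bo; enqueue Lou, Fay, Ava → queue [Zoe, Tao, Uma, Ben, Cyd, Gus, Lou, Fay, Ava]
Visit Zoe; enqueue Jae → queue [Tao, Uma, Ben, Cyd, Gus, Lou, Fay, Ava, Jae]
Visit Tao; enqueue Wes, Cal → queue [Uma, Ben, Cyd, Gus, Lou, Fay, Ava, Jae, Wes, Cal]
Visit Uma; enqueue Yul → queue [Ben, Cyd, Gus, Lou, Fay, Ava, Jae, Wes, Cal, Yul]
Visit Ben → queue [Cyd, Gus, Lou, Fay, Ava, Jae, Wes, Cal, Yul]
Visit Cyd → queue [Gus, Lou, Fay, Ava, Jae, Wes, Cal, Yul]
Visit Gus; enqueue Dee → queue [Lou, Fay, Ava, Jae, Wes, Cal, Yul, Dee]
Visit Lou → queue [Fay, Ava, Jae, Wes, Cal, Yul, Dee]
Visit Fay → queue [Ava, Jae, Wes, Cal, Yul, Dee]
Visit Ava → queue [Jae, Wes, Cal, Yul, Dee]
Visit Jae → queue [Wes, Cal, Yul, Dee]
Visit Wes; enqueue Nia → queue [Cal, Yul, Dee, Nia]
Visit Cal → queue [Yul, Dee, Nia]
Visit Yul → queue [Dee, Nia]
Visit Dee → queue [Nia]
Visit Nia → queue []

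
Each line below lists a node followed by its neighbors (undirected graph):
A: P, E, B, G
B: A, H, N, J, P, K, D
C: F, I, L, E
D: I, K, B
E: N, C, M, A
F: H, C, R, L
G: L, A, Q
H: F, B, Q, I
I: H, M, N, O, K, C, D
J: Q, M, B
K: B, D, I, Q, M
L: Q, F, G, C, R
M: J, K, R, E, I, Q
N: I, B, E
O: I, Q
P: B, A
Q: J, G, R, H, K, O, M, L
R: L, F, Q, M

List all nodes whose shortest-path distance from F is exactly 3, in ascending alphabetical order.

A, D, J, K, N, O, P

Level 0: F
Level 1: C, H, L, R
Level 2: B, E, G, I, M, Q
Level 3: A, D, J, K, N, O, P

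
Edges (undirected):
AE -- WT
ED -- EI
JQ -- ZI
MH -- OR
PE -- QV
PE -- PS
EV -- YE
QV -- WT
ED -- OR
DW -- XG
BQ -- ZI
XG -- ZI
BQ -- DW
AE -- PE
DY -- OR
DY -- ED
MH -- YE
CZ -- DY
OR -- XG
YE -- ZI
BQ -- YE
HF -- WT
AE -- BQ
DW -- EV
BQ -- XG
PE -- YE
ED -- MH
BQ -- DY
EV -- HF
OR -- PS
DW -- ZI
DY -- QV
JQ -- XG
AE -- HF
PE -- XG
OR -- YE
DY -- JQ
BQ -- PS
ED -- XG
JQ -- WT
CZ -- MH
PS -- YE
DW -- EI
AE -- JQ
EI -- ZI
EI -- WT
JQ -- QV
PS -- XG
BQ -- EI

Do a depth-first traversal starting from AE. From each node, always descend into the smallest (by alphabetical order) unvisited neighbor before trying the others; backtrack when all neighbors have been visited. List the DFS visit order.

AE → BQ → DW → EI → ED → DY → CZ → MH → OR → PS → PE → QV → JQ → WT → HF → EV → YE → ZI → XG

Visit AE
AE → BQ
BQ → DW
DW → EI
EI → ED
ED → DY
DY → CZ
CZ → MH
MH → OR
OR → PS
PS → PE
PE → QV
QV → JQ
JQ → WT
WT → HF
HF → EV
EV → YE
YE → ZI
ZI → XG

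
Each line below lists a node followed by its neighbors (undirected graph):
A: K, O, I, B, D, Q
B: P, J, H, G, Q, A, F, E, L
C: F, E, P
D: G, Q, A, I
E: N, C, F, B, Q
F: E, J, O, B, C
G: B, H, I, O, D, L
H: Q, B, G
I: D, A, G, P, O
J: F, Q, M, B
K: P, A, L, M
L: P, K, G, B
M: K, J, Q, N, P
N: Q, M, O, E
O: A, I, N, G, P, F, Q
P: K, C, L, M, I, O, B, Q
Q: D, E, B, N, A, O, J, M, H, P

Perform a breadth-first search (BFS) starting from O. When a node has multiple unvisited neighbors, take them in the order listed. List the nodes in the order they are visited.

Visit O; enqueue A, I, N, G, P, F, Q → queue [A, I, N, G, P, F, Q]
Visit A; enqueue K, B, D → queue [I, N, G, P, F, Q, K, B, D]
Visit I → queue [N, G, P, F, Q, K, B, D]
Visit N; enqueue M, E → queue [G, P, F, Q, K, B, D, M, E]
Visit G; enqueue H, L → queue [P, F, Q, K, B, D, M, E, H, L]
Visit P; enqueue C → queue [F, Q, K, B, D, M, E, H, L, C]
Visit F; enqueue J → queue [Q, K, B, D, M, E, H, L, C, J]
Visit Q → queue [K, B, D, M, E, H, L, C, J]
Visit K → queue [B, D, M, E, H, L, C, J]
Visit B → queue [D, M, E, H, L, C, J]
Visit D → queue [M, E, H, L, C, J]
Visit M → queue [E, H, L, C, J]
Visit E → queue [H, L, C, J]
Visit H → queue [L, C, J]
Visit L → queue [C, J]
Visit C → queue [J]
Visit J → queue []

O, A, I, N, G, P, F, Q, K, B, D, M, E, H, L, C, J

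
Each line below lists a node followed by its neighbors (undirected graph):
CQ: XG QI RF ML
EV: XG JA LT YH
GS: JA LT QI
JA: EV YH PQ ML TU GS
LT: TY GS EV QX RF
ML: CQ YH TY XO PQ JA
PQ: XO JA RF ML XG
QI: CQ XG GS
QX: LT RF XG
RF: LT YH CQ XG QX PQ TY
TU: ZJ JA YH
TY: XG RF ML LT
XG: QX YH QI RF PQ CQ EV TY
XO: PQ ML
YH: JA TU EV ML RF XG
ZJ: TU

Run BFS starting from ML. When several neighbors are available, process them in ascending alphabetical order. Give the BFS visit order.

Visit ML; enqueue CQ, JA, PQ, TY, XO, YH → queue [CQ, JA, PQ, TY, XO, YH]
Visit CQ; enqueue QI, RF, XG → queue [JA, PQ, TY, XO, YH, QI, RF, XG]
Visit JA; enqueue EV, GS, TU → queue [PQ, TY, XO, YH, QI, RF, XG, EV, GS, TU]
Visit PQ → queue [TY, XO, YH, QI, RF, XG, EV, GS, TU]
Visit TY; enqueue LT → queue [XO, YH, QI, RF, XG, EV, GS, TU, LT]
Visit XO → queue [YH, QI, RF, XG, EV, GS, TU, LT]
Visit YH → queue [QI, RF, XG, EV, GS, TU, LT]
Visit QI → queue [RF, XG, EV, GS, TU, LT]
Visit RF; enqueue QX → queue [XG, EV, GS, TU, LT, QX]
Visit XG → queue [EV, GS, TU, LT, QX]
Visit EV → queue [GS, TU, LT, QX]
Visit GS → queue [TU, LT, QX]
Visit TU; enqueue ZJ → queue [LT, QX, ZJ]
Visit LT → queue [QX, ZJ]
Visit QX → queue [ZJ]
Visit ZJ → queue []

ML → CQ → JA → PQ → TY → XO → YH → QI → RF → XG → EV → GS → TU → LT → QX → ZJ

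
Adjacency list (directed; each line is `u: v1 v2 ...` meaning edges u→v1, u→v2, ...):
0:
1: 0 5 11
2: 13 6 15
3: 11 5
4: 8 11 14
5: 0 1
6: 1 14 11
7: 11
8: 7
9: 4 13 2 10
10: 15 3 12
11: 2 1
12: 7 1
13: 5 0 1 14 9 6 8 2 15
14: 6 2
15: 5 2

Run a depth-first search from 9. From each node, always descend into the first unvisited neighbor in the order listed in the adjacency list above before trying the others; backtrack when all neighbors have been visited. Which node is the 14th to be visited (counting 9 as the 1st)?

10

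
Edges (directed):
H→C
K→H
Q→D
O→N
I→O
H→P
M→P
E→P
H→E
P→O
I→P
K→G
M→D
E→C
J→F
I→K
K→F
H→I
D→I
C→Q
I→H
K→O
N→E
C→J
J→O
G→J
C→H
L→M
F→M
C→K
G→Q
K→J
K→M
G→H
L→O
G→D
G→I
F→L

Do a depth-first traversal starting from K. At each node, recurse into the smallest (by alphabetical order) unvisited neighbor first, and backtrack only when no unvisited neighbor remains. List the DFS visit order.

Visit K
K → F
F → L
L → M
M → D
D → I
I → H
H → C
C → J
J → O
O → N
N → E
E → P
C → Q
K → G

K → F → L → M → D → I → H → C → J → O → N → E → P → Q → G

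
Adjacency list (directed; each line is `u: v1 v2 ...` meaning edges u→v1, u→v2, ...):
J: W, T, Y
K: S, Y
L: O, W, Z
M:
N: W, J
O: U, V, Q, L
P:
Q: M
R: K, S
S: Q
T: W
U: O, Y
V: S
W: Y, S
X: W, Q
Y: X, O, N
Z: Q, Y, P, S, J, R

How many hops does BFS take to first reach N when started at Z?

Level 0: Z
Level 1: J, P, Q, R, S, Y
Level 2: K, M, N, O, T, W, X
Level 3: L, U, V
N first appears at level 2.

2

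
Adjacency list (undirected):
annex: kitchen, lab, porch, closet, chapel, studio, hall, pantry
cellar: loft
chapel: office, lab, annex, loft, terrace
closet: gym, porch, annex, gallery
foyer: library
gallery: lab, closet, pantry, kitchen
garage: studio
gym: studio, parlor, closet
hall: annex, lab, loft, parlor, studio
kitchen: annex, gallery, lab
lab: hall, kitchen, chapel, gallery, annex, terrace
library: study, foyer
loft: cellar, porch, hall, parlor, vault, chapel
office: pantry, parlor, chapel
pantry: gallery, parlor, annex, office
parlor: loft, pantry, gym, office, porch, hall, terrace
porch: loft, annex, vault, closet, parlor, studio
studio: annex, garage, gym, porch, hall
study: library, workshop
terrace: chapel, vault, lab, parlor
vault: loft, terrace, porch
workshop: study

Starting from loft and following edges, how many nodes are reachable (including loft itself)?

BFS from loft visits: loft, cellar, porch, hall, parlor, vault, chapel, annex, closet, studio, lab, pantry, gym, office, terrace, kitchen, gallery, garage
Reachable nodes: 18 of 22 total.

18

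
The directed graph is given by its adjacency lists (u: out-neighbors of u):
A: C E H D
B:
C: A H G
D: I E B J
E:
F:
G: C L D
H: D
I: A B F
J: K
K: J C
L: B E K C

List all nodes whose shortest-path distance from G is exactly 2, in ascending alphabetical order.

A, B, E, H, I, J, K

Level 0: G
Level 1: C, D, L
Level 2: A, B, E, H, I, J, K
Level 3: F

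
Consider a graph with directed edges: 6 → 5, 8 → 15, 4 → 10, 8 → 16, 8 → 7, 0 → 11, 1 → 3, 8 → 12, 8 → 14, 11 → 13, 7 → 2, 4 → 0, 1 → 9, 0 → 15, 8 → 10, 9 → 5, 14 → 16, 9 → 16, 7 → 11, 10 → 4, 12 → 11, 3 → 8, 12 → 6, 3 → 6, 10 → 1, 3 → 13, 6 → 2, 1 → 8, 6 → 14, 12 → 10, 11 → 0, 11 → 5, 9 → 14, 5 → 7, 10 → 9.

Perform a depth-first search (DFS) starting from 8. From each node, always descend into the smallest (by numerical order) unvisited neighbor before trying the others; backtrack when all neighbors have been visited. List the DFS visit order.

Visit 8
8 → 7
7 → 2
7 → 11
11 → 0
0 → 15
11 → 5
11 → 13
8 → 10
10 → 1
1 → 3
3 → 6
6 → 14
14 → 16
1 → 9
10 → 4
8 → 12

8 -> 7 -> 2 -> 11 -> 0 -> 15 -> 5 -> 13 -> 10 -> 1 -> 3 -> 6 -> 14 -> 16 -> 9 -> 4 -> 12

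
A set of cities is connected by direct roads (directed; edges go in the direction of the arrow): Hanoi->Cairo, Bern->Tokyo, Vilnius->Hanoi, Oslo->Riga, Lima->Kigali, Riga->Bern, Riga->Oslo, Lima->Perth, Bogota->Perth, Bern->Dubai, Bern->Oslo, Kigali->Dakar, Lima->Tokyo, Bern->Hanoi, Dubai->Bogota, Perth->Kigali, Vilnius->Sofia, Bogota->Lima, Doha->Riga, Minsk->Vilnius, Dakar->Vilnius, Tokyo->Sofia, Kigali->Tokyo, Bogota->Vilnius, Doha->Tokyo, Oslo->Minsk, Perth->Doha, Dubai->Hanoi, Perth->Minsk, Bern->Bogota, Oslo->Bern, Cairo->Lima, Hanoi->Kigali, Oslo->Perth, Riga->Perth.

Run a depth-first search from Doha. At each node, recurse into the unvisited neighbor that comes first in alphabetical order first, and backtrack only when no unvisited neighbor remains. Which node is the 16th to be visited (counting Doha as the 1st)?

Oslo

Visit Doha
Doha → Riga
Riga → Bern
Bern → Bogota
Bogota → Lima
Lima → Kigali
Kigali → Dakar
Dakar → Vilnius
Vilnius → Hanoi
Hanoi → Cairo
Vilnius → Sofia
Kigali → Tokyo
Lima → Perth
Perth → Minsk
Bern → Dubai
Bern → Oslo

Visit order: Doha, Riga, Bern, Bogota, Lima, Kigali, Dakar, Vilnius, Hanoi, Cairo, Sofia, Tokyo, Perth, Minsk, Dubai, Oslo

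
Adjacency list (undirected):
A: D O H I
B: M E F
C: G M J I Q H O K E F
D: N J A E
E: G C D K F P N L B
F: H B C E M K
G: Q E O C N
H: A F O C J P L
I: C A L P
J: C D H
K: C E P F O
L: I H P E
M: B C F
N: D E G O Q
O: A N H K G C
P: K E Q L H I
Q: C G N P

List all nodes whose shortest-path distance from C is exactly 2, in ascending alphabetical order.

Level 0: C
Level 1: E, F, G, H, I, J, K, M, O, Q
Level 2: A, B, D, L, N, P

A, B, D, L, N, P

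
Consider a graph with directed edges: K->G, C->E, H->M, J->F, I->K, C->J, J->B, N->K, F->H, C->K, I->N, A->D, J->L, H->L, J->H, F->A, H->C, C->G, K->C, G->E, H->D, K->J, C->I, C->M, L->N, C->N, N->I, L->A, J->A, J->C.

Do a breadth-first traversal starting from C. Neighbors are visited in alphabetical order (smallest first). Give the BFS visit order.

C -> E -> G -> I -> J -> K -> M -> N -> A -> B -> F -> H -> L -> D

Visit C; enqueue E, G, I, J, K, M, N → queue [E, G, I, J, K, M, N]
Visit E → queue [G, I, J, K, M, N]
Visit G → queue [I, J, K, M, N]
Visit I → queue [J, K, M, N]
Visit J; enqueue A, B, F, H, L → queue [K, M, N, A, B, F, H, L]
Visit K → queue [M, N, A, B, F, H, L]
Visit M → queue [N, A, B, F, H, L]
Visit N → queue [A, B, F, H, L]
Visit A; enqueue D → queue [B, F, H, L, D]
Visit B → queue [F, H, L, D]
Visit F → queue [H, L, D]
Visit H → queue [L, D]
Visit L → queue [D]
Visit D → queue []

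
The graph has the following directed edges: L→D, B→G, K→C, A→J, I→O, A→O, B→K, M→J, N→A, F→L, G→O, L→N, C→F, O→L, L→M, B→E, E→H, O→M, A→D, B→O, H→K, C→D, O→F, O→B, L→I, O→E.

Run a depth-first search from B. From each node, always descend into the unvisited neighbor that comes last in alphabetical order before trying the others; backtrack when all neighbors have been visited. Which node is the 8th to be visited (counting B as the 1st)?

D

Visit B
B → O
O → M
M → J
O → L
L → N
N → A
A → D
L → I
O → F
O → E
E → H
H → K
K → C
B → G

Visit order: B, O, M, J, L, N, A, D, I, F, E, H, K, C, G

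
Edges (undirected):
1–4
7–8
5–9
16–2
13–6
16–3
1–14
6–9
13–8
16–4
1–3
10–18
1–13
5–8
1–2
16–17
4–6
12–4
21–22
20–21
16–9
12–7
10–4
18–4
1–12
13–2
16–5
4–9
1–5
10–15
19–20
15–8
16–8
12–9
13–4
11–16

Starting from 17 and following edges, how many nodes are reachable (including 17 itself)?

18

BFS from 17 visits: 17, 16, 11, 9, 8, 5, 4, 3, 2, 12, 6, 15, 13, 7, 1, 18, 10, 14
Reachable nodes: 18 of 22 total.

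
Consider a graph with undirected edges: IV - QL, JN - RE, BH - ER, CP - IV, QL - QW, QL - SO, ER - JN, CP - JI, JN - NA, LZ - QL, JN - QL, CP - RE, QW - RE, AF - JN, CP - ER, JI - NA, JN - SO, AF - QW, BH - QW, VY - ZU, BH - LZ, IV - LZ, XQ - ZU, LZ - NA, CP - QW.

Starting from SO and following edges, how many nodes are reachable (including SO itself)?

BFS from SO visits: SO, JN, QL, AF, ER, NA, RE, IV, LZ, QW, BH, CP, JI
Reachable nodes: 13 of 16 total.

13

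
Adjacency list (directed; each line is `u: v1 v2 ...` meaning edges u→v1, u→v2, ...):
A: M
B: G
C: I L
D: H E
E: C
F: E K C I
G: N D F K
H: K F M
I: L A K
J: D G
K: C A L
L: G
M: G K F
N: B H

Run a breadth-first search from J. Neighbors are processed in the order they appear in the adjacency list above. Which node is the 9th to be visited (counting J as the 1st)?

Visit J; enqueue D, G → queue [D, G]
Visit D; enqueue H, E → queue [G, H, E]
Visit G; enqueue N, F, K → queue [H, E, N, F, K]
Visit H; enqueue M → queue [E, N, F, K, M]
Visit E; enqueue C → queue [N, F, K, M, C]
Visit N; enqueue B → queue [F, K, M, C, B]
Visit F; enqueue I → queue [K, M, C, B, I]
Visit K; enqueue A, L → queue [M, C, B, I, A, L]
Visit M → queue [C, B, I, A, L]
Visit C → queue [B, I, A, L]
Visit B → queue [I, A, L]
Visit I → queue [A, L]
Visit A → queue [L]
Visit L → queue []

Visit order: J, D, G, H, E, N, F, K, M, C, B, I, A, L

M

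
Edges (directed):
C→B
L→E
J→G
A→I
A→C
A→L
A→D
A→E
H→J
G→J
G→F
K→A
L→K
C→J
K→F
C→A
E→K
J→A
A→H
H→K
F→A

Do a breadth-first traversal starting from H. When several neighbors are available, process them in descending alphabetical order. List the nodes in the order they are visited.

H K J F A G L I E D C B

Visit H; enqueue K, J → queue [K, J]
Visit K; enqueue F, A → queue [J, F, A]
Visit J; enqueue G → queue [F, A, G]
Visit F → queue [A, G]
Visit A; enqueue L, I, E, D, C → queue [G, L, I, E, D, C]
Visit G → queue [L, I, E, D, C]
Visit L → queue [I, E, D, C]
Visit I → queue [E, D, C]
Visit E → queue [D, C]
Visit D → queue [C]
Visit C; enqueue B → queue [B]
Visit B → queue []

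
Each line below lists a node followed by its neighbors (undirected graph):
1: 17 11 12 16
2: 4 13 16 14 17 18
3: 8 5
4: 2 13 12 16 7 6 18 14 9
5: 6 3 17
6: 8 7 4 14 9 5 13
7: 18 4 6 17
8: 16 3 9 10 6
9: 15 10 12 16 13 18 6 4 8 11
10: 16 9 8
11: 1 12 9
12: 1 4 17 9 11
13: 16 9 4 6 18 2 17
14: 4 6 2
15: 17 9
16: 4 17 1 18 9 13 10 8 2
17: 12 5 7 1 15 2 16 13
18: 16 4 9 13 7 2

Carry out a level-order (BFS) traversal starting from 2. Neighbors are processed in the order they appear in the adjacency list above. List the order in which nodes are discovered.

Visit 2; enqueue 4, 13, 16, 14, 17, 18 → queue [4, 13, 16, 14, 17, 18]
Visit 4; enqueue 12, 7, 6, 9 → queue [13, 16, 14, 17, 18, 12, 7, 6, 9]
Visit 13 → queue [16, 14, 17, 18, 12, 7, 6, 9]
Visit 16; enqueue 1, 10, 8 → queue [14, 17, 18, 12, 7, 6, 9, 1, 10, 8]
Visit 14 → queue [17, 18, 12, 7, 6, 9, 1, 10, 8]
Visit 17; enqueue 5, 15 → queue [18, 12, 7, 6, 9, 1, 10, 8, 5, 15]
Visit 18 → queue [12, 7, 6, 9, 1, 10, 8, 5, 15]
Visit 12; enqueue 11 → queue [7, 6, 9, 1, 10, 8, 5, 15, 11]
Visit 7 → queue [6, 9, 1, 10, 8, 5, 15, 11]
Visit 6 → queue [9, 1, 10, 8, 5, 15, 11]
Visit 9 → queue [1, 10, 8, 5, 15, 11]
Visit 1 → queue [10, 8, 5, 15, 11]
Visit 10 → queue [8, 5, 15, 11]
Visit 8; enqueue 3 → queue [5, 15, 11, 3]
Visit 5 → queue [15, 11, 3]
Visit 15 → queue [11, 3]
Visit 11 → queue [3]
Visit 3 → queue []

2 → 4 → 13 → 16 → 14 → 17 → 18 → 12 → 7 → 6 → 9 → 1 → 10 → 8 → 5 → 15 → 11 → 3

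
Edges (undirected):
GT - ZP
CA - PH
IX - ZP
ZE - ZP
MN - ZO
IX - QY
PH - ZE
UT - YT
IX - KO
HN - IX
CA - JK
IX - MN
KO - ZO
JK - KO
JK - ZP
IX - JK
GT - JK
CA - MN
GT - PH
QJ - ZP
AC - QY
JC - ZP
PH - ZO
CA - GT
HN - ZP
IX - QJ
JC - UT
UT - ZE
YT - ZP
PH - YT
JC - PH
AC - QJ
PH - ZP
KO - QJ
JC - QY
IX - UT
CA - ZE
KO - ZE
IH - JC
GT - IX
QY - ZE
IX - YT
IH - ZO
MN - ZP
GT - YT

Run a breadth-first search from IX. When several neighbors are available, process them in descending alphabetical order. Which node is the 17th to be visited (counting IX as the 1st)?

Visit IX; enqueue ZP, YT, UT, QY, QJ, MN, KO, JK, HN, GT → queue [ZP, YT, UT, QY, QJ, MN, KO, JK, HN, GT]
Visit ZP; enqueue ZE, PH, JC → queue [YT, UT, QY, QJ, MN, KO, JK, HN, GT, ZE, PH, JC]
Visit YT → queue [UT, QY, QJ, MN, KO, JK, HN, GT, ZE, PH, JC]
Visit UT → queue [QY, QJ, MN, KO, JK, HN, GT, ZE, PH, JC]
Visit QY; enqueue AC → queue [QJ, MN, KO, JK, HN, GT, ZE, PH, JC, AC]
Visit QJ → queue [MN, KO, JK, HN, GT, ZE, PH, JC, AC]
Visit MN; enqueue ZO, CA → queue [KO, JK, HN, GT, ZE, PH, JC, AC, ZO, CA]
Visit KO → queue [JK, HN, GT, ZE, PH, JC, AC, ZO, CA]
Visit JK → queue [HN, GT, ZE, PH, JC, AC, ZO, CA]
Visit HN → queue [GT, ZE, PH, JC, AC, ZO, CA]
Visit GT → queue [ZE, PH, JC, AC, ZO, CA]
Visit ZE → queue [PH, JC, AC, ZO, CA]
Visit PH → queue [JC, AC, ZO, CA]
Visit JC; enqueue IH → queue [AC, ZO, CA, IH]
Visit AC → queue [ZO, CA, IH]
Visit ZO → queue [CA, IH]
Visit CA → queue [IH]
Visit IH → queue []

Visit order: IX, ZP, YT, UT, QY, QJ, MN, KO, JK, HN, GT, ZE, PH, JC, AC, ZO, CA, IH

CA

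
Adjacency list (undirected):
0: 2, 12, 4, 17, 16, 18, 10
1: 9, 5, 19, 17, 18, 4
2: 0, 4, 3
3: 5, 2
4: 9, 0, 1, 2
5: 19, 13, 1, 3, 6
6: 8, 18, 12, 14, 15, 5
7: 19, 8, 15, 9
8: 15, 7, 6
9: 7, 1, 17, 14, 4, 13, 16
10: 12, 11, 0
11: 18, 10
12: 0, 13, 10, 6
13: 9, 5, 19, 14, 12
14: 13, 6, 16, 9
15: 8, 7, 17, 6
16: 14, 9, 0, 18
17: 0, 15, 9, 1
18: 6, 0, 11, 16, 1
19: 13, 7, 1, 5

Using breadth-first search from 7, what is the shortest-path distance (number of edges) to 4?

2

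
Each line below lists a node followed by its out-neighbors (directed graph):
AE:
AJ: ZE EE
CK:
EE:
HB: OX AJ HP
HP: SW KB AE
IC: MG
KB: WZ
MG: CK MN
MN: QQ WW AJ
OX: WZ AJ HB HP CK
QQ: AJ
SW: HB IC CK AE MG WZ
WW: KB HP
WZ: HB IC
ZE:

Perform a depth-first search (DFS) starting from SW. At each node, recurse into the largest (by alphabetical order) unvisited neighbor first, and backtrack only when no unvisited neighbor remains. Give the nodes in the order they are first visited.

Visit SW
SW → WZ
WZ → IC
IC → MG
MG → MN
MN → WW
WW → KB
WW → HP
HP → AE
MN → QQ
QQ → AJ
AJ → ZE
AJ → EE
MG → CK
WZ → HB
HB → OX

SW -> WZ -> IC -> MG -> MN -> WW -> KB -> HP -> AE -> QQ -> AJ -> ZE -> EE -> CK -> HB -> OX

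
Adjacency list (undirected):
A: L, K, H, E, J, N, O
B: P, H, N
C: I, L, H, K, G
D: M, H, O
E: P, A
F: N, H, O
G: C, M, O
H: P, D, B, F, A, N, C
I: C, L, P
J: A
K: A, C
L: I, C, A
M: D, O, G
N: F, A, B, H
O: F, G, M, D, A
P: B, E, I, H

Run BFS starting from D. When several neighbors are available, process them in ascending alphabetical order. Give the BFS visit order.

Visit D; enqueue H, M, O → queue [H, M, O]
Visit H; enqueue A, B, C, F, N, P → queue [M, O, A, B, C, F, N, P]
Visit M; enqueue G → queue [O, A, B, C, F, N, P, G]
Visit O → queue [A, B, C, F, N, P, G]
Visit A; enqueue E, J, K, L → queue [B, C, F, N, P, G, E, J, K, L]
Visit B → queue [C, F, N, P, G, E, J, K, L]
Visit C; enqueue I → queue [F, N, P, G, E, J, K, L, I]
Visit F → queue [N, P, G, E, J, K, L, I]
Visit N → queue [P, G, E, J, K, L, I]
Visit P → queue [G, E, J, K, L, I]
Visit G → queue [E, J, K, L, I]
Visit E → queue [J, K, L, I]
Visit J → queue [K, L, I]
Visit K → queue [L, I]
Visit L → queue [I]
Visit I → queue []

D, H, M, O, A, B, C, F, N, P, G, E, J, K, L, I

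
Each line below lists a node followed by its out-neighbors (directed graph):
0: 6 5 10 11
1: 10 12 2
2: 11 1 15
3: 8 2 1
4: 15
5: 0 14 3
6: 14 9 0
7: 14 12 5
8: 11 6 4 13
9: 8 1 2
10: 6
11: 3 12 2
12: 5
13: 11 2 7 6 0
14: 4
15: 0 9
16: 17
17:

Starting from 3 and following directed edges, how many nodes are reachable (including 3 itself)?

16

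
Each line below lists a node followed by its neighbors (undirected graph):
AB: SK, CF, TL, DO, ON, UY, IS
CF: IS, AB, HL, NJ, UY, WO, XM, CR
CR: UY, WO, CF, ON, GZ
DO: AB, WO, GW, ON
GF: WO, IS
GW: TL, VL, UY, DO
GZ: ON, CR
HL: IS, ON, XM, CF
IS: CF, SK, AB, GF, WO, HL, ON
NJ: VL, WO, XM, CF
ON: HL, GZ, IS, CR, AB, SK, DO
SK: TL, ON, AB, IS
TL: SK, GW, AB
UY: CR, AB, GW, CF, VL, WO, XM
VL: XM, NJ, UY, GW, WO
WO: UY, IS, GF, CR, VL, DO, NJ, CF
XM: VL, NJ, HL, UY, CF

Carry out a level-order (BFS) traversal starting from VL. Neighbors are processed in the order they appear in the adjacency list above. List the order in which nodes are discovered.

Visit VL; enqueue XM, NJ, UY, GW, WO → queue [XM, NJ, UY, GW, WO]
Visit XM; enqueue HL, CF → queue [NJ, UY, GW, WO, HL, CF]
Visit NJ → queue [UY, GW, WO, HL, CF]
Visit UY; enqueue CR, AB → queue [GW, WO, HL, CF, CR, AB]
Visit GW; enqueue TL, DO → queue [WO, HL, CF, CR, AB, TL, DO]
Visit WO; enqueue IS, GF → queue [HL, CF, CR, AB, TL, DO, IS, GF]
Visit HL; enqueue ON → queue [CF, CR, AB, TL, DO, IS, GF, ON]
Visit CF → queue [CR, AB, TL, DO, IS, GF, ON]
Visit CR; enqueue GZ → queue [AB, TL, DO, IS, GF, ON, GZ]
Visit AB; enqueue SK → queue [TL, DO, IS, GF, ON, GZ, SK]
Visit TL → queue [DO, IS, GF, ON, GZ, SK]
Visit DO → queue [IS, GF, ON, GZ, SK]
Visit IS → queue [GF, ON, GZ, SK]
Visit GF → queue [ON, GZ, SK]
Visit ON → queue [GZ, SK]
Visit GZ → queue [SK]
Visit SK → queue []

VL XM NJ UY GW WO HL CF CR AB TL DO IS GF ON GZ SK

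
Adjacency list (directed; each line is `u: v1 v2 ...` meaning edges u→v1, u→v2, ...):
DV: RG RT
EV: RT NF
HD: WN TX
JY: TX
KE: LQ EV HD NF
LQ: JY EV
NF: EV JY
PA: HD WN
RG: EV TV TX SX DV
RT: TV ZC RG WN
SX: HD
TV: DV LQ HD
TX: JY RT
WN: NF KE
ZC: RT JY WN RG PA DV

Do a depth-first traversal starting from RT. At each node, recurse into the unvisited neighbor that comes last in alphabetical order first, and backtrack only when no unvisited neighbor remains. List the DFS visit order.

RT, ZC, WN, NF, JY, TX, EV, KE, LQ, HD, RG, TV, DV, SX, PA

Visit RT
RT → ZC
ZC → WN
WN → NF
NF → JY
JY → TX
NF → EV
WN → KE
KE → LQ
KE → HD
ZC → RG
RG → TV
TV → DV
RG → SX
ZC → PA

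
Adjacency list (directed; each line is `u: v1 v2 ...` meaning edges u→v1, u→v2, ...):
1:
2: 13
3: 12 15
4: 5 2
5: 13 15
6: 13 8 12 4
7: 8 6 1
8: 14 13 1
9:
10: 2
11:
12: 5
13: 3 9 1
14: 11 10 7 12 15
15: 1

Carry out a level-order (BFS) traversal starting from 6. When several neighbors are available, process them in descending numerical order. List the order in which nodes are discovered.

6, 13, 12, 8, 4, 9, 3, 1, 5, 14, 2, 15, 11, 10, 7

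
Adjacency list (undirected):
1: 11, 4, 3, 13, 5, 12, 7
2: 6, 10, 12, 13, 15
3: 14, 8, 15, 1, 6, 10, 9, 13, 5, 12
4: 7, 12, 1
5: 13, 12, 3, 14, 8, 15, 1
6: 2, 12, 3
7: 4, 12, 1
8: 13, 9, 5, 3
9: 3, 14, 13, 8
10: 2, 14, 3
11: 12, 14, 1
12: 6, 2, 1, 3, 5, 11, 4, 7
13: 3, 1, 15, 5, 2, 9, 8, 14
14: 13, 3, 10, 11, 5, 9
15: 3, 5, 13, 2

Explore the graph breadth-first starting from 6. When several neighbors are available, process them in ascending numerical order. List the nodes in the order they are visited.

Visit 6; enqueue 2, 3, 12 → queue [2, 3, 12]
Visit 2; enqueue 10, 13, 15 → queue [3, 12, 10, 13, 15]
Visit 3; enqueue 1, 5, 8, 9, 14 → queue [12, 10, 13, 15, 1, 5, 8, 9, 14]
Visit 12; enqueue 4, 7, 11 → queue [10, 13, 15, 1, 5, 8, 9, 14, 4, 7, 11]
Visit 10 → queue [13, 15, 1, 5, 8, 9, 14, 4, 7, 11]
Visit 13 → queue [15, 1, 5, 8, 9, 14, 4, 7, 11]
Visit 15 → queue [1, 5, 8, 9, 14, 4, 7, 11]
Visit 1 → queue [5, 8, 9, 14, 4, 7, 11]
Visit 5 → queue [8, 9, 14, 4, 7, 11]
Visit 8 → queue [9, 14, 4, 7, 11]
Visit 9 → queue [14, 4, 7, 11]
Visit 14 → queue [4, 7, 11]
Visit 4 → queue [7, 11]
Visit 7 → queue [11]
Visit 11 → queue []

6, 2, 3, 12, 10, 13, 15, 1, 5, 8, 9, 14, 4, 7, 11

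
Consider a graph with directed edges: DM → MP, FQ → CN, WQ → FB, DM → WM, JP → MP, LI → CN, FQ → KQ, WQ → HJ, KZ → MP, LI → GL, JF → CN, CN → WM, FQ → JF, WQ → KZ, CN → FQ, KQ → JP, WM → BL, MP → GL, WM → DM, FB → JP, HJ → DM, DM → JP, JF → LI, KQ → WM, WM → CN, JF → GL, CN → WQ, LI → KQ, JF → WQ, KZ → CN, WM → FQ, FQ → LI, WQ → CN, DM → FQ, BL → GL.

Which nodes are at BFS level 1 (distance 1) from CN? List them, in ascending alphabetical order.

Level 0: CN
Level 1: FQ, WM, WQ
Level 2: BL, DM, FB, HJ, JF, KQ, KZ, LI
Level 3: GL, JP, MP

FQ, WM, WQ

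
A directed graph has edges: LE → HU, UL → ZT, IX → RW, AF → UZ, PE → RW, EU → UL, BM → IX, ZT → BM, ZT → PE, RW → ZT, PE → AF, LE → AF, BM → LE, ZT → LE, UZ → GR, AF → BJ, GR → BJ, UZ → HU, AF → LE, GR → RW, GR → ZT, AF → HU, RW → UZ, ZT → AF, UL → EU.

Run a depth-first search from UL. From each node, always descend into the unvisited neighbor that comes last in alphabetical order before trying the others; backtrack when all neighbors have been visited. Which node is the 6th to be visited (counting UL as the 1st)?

HU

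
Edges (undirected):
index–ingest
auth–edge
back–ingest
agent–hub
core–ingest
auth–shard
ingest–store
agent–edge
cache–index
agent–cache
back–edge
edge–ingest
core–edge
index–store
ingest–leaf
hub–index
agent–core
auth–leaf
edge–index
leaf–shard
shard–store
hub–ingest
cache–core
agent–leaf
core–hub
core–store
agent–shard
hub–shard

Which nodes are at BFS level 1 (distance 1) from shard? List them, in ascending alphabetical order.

agent, auth, hub, leaf, store

Level 0: shard
Level 1: agent, auth, hub, leaf, store
Level 2: cache, core, edge, index, ingest
Level 3: back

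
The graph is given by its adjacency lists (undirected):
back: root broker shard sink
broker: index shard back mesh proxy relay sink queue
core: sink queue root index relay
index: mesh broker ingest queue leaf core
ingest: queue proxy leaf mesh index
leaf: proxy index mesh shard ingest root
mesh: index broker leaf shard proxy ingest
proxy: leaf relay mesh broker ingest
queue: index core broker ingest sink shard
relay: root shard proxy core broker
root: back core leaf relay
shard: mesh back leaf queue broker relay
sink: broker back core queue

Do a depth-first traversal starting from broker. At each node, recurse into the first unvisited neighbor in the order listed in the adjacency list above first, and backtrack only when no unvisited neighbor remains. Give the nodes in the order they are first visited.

broker → index → mesh → leaf → proxy → relay → root → back → shard → queue → core → sink → ingest

Visit broker
broker → index
index → mesh
mesh → leaf
leaf → proxy
proxy → relay
relay → root
root → back
back → shard
shard → queue
queue → core
core → sink
queue → ingest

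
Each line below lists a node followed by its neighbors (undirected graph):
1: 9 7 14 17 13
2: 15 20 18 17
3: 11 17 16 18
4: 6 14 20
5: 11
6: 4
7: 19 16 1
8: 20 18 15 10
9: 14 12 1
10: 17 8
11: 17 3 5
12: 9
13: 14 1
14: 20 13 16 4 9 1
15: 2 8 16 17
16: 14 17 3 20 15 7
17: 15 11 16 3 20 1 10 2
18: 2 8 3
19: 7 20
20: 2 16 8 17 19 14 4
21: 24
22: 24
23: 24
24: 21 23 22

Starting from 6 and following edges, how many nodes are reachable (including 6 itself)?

BFS from 6 visits: 6, 4, 14, 20, 13, 16, 9, 1, 2, 8, 17, 19, 3, 15, 7, 12, 18, 10, 11, 5
Reachable nodes: 20 of 24 total.

20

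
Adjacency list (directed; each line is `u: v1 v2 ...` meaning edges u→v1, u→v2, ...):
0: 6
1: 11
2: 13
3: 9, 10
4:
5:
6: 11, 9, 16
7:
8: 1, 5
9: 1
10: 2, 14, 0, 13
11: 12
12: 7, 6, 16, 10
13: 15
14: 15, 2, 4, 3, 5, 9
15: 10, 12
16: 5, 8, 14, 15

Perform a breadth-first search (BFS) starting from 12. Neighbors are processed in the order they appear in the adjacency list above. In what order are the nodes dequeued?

12 7 6 16 10 11 9 5 8 14 15 2 0 13 1 4 3

Visit 12; enqueue 7, 6, 16, 10 → queue [7, 6, 16, 10]
Visit 7 → queue [6, 16, 10]
Visit 6; enqueue 11, 9 → queue [16, 10, 11, 9]
Visit 16; enqueue 5, 8, 14, 15 → queue [10, 11, 9, 5, 8, 14, 15]
Visit 10; enqueue 2, 0, 13 → queue [11, 9, 5, 8, 14, 15, 2, 0, 13]
Visit 11 → queue [9, 5, 8, 14, 15, 2, 0, 13]
Visit 9; enqueue 1 → queue [5, 8, 14, 15, 2, 0, 13, 1]
Visit 5 → queue [8, 14, 15, 2, 0, 13, 1]
Visit 8 → queue [14, 15, 2, 0, 13, 1]
Visit 14; enqueue 4, 3 → queue [15, 2, 0, 13, 1, 4, 3]
Visit 15 → queue [2, 0, 13, 1, 4, 3]
Visit 2 → queue [0, 13, 1, 4, 3]
Visit 0 → queue [13, 1, 4, 3]
Visit 13 → queue [1, 4, 3]
Visit 1 → queue [4, 3]
Visit 4 → queue [3]
Visit 3 → queue []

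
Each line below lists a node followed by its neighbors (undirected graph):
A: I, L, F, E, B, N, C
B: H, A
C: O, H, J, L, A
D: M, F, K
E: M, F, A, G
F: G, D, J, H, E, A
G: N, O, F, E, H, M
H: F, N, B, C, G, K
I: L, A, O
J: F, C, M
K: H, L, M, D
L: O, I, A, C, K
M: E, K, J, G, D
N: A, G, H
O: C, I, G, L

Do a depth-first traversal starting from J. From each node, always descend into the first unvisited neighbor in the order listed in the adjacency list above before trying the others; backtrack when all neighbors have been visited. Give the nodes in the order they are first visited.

J, F, G, N, A, I, L, O, C, H, B, K, M, E, D

Visit J
J → F
F → G
G → N
N → A
A → I
I → L
L → O
O → C
C → H
H → B
H → K
K → M
M → E
M → D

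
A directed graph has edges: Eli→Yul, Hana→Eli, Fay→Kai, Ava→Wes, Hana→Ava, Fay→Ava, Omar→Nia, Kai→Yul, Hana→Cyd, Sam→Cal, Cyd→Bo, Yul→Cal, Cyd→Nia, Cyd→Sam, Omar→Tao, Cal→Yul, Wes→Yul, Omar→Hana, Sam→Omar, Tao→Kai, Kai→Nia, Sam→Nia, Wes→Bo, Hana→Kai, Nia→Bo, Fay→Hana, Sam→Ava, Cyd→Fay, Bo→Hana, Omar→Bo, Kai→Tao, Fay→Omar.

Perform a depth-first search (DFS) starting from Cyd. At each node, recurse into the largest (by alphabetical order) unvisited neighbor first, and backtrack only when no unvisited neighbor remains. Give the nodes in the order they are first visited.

Cyd, Sam, Omar, Tao, Kai, Yul, Cal, Nia, Bo, Hana, Eli, Ava, Wes, Fay

Visit Cyd
Cyd → Sam
Sam → Omar
Omar → Tao
Tao → Kai
Kai → Yul
Yul → Cal
Kai → Nia
Nia → Bo
Bo → Hana
Hana → Eli
Hana → Ava
Ava → Wes
Cyd → Fay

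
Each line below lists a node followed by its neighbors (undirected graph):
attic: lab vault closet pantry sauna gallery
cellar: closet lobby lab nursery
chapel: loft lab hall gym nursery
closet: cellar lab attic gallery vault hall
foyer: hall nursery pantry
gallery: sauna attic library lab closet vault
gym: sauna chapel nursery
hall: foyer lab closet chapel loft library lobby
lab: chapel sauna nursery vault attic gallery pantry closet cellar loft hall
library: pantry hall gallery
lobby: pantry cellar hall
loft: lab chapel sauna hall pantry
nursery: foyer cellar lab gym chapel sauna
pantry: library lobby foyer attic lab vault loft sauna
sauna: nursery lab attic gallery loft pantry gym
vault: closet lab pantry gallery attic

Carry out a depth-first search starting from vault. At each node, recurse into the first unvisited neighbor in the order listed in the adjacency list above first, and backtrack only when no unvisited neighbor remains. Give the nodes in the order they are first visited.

Visit vault
vault → closet
closet → cellar
cellar → lobby
lobby → pantry
pantry → library
library → hall
hall → foyer
foyer → nursery
nursery → lab
lab → chapel
chapel → loft
loft → sauna
sauna → attic
attic → gallery
sauna → gym

vault → closet → cellar → lobby → pantry → library → hall → foyer → nursery → lab → chapel → loft → sauna → attic → gallery → gym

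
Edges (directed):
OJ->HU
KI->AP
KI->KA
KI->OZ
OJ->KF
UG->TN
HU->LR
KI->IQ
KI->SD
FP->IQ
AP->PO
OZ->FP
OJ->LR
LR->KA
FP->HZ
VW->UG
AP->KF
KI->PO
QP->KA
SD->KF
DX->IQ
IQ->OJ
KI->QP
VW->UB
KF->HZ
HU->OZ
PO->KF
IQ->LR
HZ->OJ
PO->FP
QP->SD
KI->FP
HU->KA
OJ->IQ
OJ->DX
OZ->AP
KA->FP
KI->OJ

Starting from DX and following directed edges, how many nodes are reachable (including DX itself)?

12

BFS from DX visits: DX, IQ, OJ, LR, KF, HU, KA, HZ, OZ, FP, AP, PO
Reachable nodes: 12 of 19 total.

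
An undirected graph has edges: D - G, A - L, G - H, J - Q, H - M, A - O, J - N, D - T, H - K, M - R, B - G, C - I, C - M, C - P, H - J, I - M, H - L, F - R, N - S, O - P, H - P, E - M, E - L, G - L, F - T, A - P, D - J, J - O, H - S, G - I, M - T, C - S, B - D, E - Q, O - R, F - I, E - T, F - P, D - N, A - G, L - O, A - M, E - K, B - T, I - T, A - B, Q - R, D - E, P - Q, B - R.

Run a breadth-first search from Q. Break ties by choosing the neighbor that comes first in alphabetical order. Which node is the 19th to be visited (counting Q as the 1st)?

Visit Q; enqueue E, J, P, R → queue [E, J, P, R]
Visit E; enqueue D, K, L, M, T → queue [J, P, R, D, K, L, M, T]
Visit J; enqueue H, N, O → queue [P, R, D, K, L, M, T, H, N, O]
Visit P; enqueue A, C, F → queue [R, D, K, L, M, T, H, N, O, A, C, F]
Visit R; enqueue B → queue [D, K, L, M, T, H, N, O, A, C, F, B]
Visit D; enqueue G → queue [K, L, M, T, H, N, O, A, C, F, B, G]
Visit K → queue [L, M, T, H, N, O, A, C, F, B, G]
Visit L → queue [M, T, H, N, O, A, C, F, B, G]
Visit M; enqueue I → queue [T, H, N, O, A, C, F, B, G, I]
Visit T → queue [H, N, O, A, C, F, B, G, I]
Visit H; enqueue S → queue [N, O, A, C, F, B, G, I, S]
Visit N → queue [O, A, C, F, B, G, I, S]
Visit O → queue [A, C, F, B, G, I, S]
Visit A → queue [C, F, B, G, I, S]
Visit C → queue [F, B, G, I, S]
Visit F → queue [B, G, I, S]
Visit B → queue [G, I, S]
Visit G → queue [I, S]
Visit I → queue [S]
Visit S → queue []

Visit order: Q, E, J, P, R, D, K, L, M, T, H, N, O, A, C, F, B, G, I, S

I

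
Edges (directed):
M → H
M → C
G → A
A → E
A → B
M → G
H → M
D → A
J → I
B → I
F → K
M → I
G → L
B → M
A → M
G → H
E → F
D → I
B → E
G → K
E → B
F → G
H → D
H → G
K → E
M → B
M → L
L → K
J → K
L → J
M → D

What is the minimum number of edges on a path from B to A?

3

Level 0: B
Level 1: E, I, M
Level 2: C, D, F, G, H, L
Level 3: A, J, K
A first appears at level 3.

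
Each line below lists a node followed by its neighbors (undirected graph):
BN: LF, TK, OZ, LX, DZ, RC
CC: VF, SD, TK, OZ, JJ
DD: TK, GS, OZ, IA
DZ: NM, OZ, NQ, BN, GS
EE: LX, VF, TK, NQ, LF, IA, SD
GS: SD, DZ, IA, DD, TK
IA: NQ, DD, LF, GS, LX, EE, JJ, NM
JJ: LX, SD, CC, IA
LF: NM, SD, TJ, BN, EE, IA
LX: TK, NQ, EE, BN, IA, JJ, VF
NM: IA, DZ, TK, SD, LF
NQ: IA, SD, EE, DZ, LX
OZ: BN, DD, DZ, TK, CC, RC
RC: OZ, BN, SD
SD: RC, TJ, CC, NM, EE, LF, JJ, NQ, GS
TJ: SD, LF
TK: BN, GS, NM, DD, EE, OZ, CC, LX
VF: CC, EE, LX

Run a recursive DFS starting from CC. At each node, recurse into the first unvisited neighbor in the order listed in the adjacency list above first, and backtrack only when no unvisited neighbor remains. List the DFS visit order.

CC → VF → EE → LX → TK → BN → LF → NM → IA → NQ → SD → RC → OZ → DD → GS → DZ → TJ → JJ

Visit CC
CC → VF
VF → EE
EE → LX
LX → TK
TK → BN
BN → LF
LF → NM
NM → IA
IA → NQ
NQ → SD
SD → RC
RC → OZ
OZ → DD
DD → GS
GS → DZ
SD → TJ
SD → JJ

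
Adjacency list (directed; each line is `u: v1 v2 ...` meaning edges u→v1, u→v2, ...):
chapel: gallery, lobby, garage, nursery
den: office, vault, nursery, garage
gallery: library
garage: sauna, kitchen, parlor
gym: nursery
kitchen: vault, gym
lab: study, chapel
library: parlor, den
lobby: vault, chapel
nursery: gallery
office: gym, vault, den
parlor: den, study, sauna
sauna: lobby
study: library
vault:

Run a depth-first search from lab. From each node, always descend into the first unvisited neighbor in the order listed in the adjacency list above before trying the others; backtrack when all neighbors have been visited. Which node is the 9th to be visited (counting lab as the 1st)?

gallery

Visit lab
lab → study
study → library
library → parlor
parlor → den
den → office
office → gym
gym → nursery
nursery → gallery
office → vault
den → garage
garage → sauna
sauna → lobby
lobby → chapel
garage → kitchen

Visit order: lab, study, library, parlor, den, office, gym, nursery, gallery, vault, garage, sauna, lobby, chapel, kitchen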